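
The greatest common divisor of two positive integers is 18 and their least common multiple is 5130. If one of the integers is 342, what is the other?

270

For two integers, gcd × lcm = product, so the other is (18 × 5130) / 342 = 92340 / 342 = 270.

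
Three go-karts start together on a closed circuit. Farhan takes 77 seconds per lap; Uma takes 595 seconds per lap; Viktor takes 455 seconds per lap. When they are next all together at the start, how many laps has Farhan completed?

All finish a whole number of cycles simultaneously at t = LCM of the periods.
77 = 7 × 11
595 = 5 × 7 × 17
455 = 5 × 7 × 13
LCM(77, 595, 455) = 5 × 7 × 11 × 13 × 17 = 85085.
Laps for period 77: 85085 / 77 = 1105.

1105 laps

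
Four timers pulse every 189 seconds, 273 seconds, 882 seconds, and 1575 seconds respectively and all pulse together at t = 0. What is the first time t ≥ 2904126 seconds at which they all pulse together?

Joint pulses occur at multiples of LCM(189, 273, 882, 1575).
189 = 3^3 × 7
273 = 3 × 7 × 13
882 = 2 × 3^2 × 7^2
1575 = 3^2 × 5^2 × 7
LCM(189, 273, 882, 1575) = 2 × 3^3 × 5^2 × 7^2 × 13 = 859950.
Smallest multiple of 859950 that is ≥ 2904126: ⌈2904126/859950⌉ × 859950 = 4 × 859950 = 3439800.

3439800 seconds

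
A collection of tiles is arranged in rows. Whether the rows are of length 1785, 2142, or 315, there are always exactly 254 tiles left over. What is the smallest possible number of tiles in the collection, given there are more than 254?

N − 254 must be a common multiple of 1785, 2142, and 315.
1785 = 3 × 5 × 7 × 17
2142 = 2 × 3^2 × 7 × 17
315 = 3^2 × 5 × 7
LCM(1785, 2142, 315) = 2 × 3^2 × 5 × 7 × 17 = 10710.
Smallest N > 254 is LCM + 254 = 10710 + 254 = 10964.

10964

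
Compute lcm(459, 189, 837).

459 = 3^3 × 17
189 = 3^3 × 7
837 = 3^3 × 31
LCM(459, 189, 837) = 3^3 × 7 × 17 × 31 = 99603.

99603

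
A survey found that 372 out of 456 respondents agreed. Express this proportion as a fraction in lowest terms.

372 = 2^2 × 3 × 31
456 = 2^3 × 3 × 19
gcd(372, 456) = 2^2 × 3 = 12.
Divide numerator and denominator by 12: 372/456 = 31/38.

31/38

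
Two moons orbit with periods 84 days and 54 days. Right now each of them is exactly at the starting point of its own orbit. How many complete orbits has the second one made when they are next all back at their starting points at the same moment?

All finish a whole number of cycles simultaneously at t = LCM of the periods.
84 = 2^2 × 3 × 7
54 = 2 × 3^3
LCM(84, 54) = 2^2 × 3^3 × 7 = 756.
Orbits for period 54: 756 / 54 = 14.

14 orbits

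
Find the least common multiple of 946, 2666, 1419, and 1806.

946 = 2 × 11 × 43
2666 = 2 × 31 × 43
1419 = 3 × 11 × 43
1806 = 2 × 3 × 7 × 43
LCM(946, 2666, 1419, 1806) = 2 × 3 × 7 × 11 × 31 × 43 = 615846.

615846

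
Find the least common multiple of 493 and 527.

15283

493 = 17 × 29
527 = 17 × 31
LCM(493, 527) = 17 × 29 × 31 = 15283.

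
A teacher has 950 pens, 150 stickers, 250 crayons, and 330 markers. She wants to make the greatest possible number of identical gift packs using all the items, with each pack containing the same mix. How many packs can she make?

The pack count must divide each quantity, so the greatest is gcd(950, 150, 250, 330).
950 = 2 × 5^2 × 19
150 = 2 × 3 × 5^2
250 = 2 × 5^3
330 = 2 × 3 × 5 × 11
gcd(950, 150, 250, 330) = 2 × 5 = 10.

10 packs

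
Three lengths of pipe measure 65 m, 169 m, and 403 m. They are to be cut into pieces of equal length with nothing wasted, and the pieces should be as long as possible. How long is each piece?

The greatest length dividing all of 65, 169, and 403 is their gcd.
65 = 5 × 13
169 = 13^2
403 = 13 × 31
gcd(65, 169, 403) = 13.

13 m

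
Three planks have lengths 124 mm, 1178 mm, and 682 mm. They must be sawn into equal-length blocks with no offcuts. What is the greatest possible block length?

62 mm

This is the greatest common divisor of 124, 1178, and 682.
124 = 2^2 × 31
1178 = 2 × 19 × 31
682 = 2 × 11 × 31
gcd(124, 1178, 682) = 2 × 31 = 62.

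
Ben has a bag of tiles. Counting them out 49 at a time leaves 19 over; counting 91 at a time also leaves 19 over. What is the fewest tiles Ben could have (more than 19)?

656

N − 19 must be a common multiple of 49 and 91.
49 = 7^2
91 = 7 × 13
LCM(49, 91) = 7^2 × 13 = 637.
Smallest N > 19 is LCM + 19 = 637 + 19 = 656.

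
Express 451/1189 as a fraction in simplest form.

451 = 11 × 41
1189 = 29 × 41
gcd(451, 1189) = 41.
Divide numerator and denominator by 41: 451/1189 = 11/29.

11/29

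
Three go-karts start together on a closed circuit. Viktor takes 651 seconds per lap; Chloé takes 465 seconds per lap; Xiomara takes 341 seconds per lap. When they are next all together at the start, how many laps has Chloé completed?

77 laps

The first common completion time is the LCM of the periods.
651 = 3 × 7 × 31
465 = 3 × 5 × 31
341 = 11 × 31
LCM(651, 465, 341) = 3 × 5 × 7 × 11 × 31 = 35805.
Laps for period 465: 35805 / 465 = 77.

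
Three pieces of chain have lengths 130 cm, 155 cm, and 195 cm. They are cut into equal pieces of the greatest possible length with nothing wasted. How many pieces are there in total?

96

Piece length = gcd(130, 155, 195).
130 = 2 × 5 × 13
155 = 5 × 31
195 = 3 × 5 × 13
gcd(130, 155, 195) = 5.
Total pieces = 130/5 + 155/5 + 195/5 = 26 + 31 + 39 = 96.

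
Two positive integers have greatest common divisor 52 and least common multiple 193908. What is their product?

10083216

For any two positive integers, gcd × lcm = product = 52 × 193908 = 10083216.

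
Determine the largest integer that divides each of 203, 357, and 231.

203 = 7 × 29
357 = 3 × 7 × 17
231 = 3 × 7 × 11
gcd(203, 357, 231) = 7.

7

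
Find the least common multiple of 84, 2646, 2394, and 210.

84 = 2^2 × 3 × 7
2646 = 2 × 3^3 × 7^2
2394 = 2 × 3^2 × 7 × 19
210 = 2 × 3 × 5 × 7
LCM(84, 2646, 2394, 210) = 2^2 × 3^3 × 5 × 7^2 × 19 = 502740.

502740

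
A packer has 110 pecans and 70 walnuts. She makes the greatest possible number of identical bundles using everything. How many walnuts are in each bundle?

7

Number of bundles = gcd(110, 70).
110 = 2 × 5 × 11
70 = 2 × 5 × 7
gcd(110, 70) = 2 × 5 = 10.
walnuts per bundle = 70 / 10 = 7.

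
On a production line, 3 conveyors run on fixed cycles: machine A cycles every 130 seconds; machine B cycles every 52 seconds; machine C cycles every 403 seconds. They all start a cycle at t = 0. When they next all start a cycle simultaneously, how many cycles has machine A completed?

62 cycles

They are all back at their starting positions together after one LCM of the periods.
130 = 2 × 5 × 13
52 = 2^2 × 13
403 = 13 × 31
LCM(130, 52, 403) = 2^2 × 5 × 13 × 31 = 8060.
Cycles for period 130: 8060 / 130 = 62.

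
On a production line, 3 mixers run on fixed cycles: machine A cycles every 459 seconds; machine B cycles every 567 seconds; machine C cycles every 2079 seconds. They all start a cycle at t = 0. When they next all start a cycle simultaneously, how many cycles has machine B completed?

The first common completion time is the LCM of the periods.
459 = 3^3 × 17
567 = 3^4 × 7
2079 = 3^3 × 7 × 11
LCM(459, 567, 2079) = 3^4 × 7 × 11 × 17 = 106029.
Cycles for period 567: 106029 / 567 = 187.

187 cycles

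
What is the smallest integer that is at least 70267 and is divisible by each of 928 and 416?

72384

The integer must be a common multiple of 928 and 416, so a multiple of their LCM.
928 = 2^5 × 29
416 = 2^5 × 13
LCM(928, 416) = 2^5 × 13 × 29 = 12064.
Smallest multiple of 12064 that is ≥ 70267: ⌈70267/12064⌉ × 12064 = 6 × 12064 = 72384.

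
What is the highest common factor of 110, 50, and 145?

110 = 2 × 5 × 11
50 = 2 × 5^2
145 = 5 × 29
gcd(110, 50, 145) = 5.

5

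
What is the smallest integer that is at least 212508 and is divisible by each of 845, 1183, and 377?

The integer must be a common multiple of 845, 1183, and 377, so a multiple of their LCM.
845 = 5 × 13^2
1183 = 7 × 13^2
377 = 13 × 29
LCM(845, 1183, 377) = 5 × 7 × 13^2 × 29 = 171535.
Smallest multiple of 171535 that is ≥ 212508: ⌈212508/171535⌉ × 171535 = 2 × 171535 = 343070.

343070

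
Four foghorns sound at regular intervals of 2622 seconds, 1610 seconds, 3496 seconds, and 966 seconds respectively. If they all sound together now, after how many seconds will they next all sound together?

They coincide at every common multiple of the periods; the first is the LCM.
2622 = 2 × 3 × 19 × 23
1610 = 2 × 5 × 7 × 23
3496 = 2^3 × 19 × 23
966 = 2 × 3 × 7 × 23
LCM(2622, 1610, 3496, 966) = 2^3 × 3 × 5 × 7 × 19 × 23 = 367080.

367080 seconds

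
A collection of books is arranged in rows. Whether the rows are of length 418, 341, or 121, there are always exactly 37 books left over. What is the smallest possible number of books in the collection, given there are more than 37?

142575

N − 37 must be a common multiple of 418, 341, and 121.
418 = 2 × 11 × 19
341 = 11 × 31
121 = 11^2
LCM(418, 341, 121) = 2 × 11^2 × 19 × 31 = 142538.
Smallest N > 37 is LCM + 37 = 142538 + 37 = 142575.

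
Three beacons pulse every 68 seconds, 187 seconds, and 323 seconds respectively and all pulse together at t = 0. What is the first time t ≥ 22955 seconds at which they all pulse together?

Joint pulses occur at multiples of LCM(68, 187, 323).
68 = 2^2 × 17
187 = 11 × 17
323 = 17 × 19
LCM(68, 187, 323) = 2^2 × 11 × 17 × 19 = 14212.
Smallest multiple of 14212 that is ≥ 22955: ⌈22955/14212⌉ × 14212 = 2 × 14212 = 28424.

28424 seconds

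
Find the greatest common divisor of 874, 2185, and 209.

19

874 = 2 × 19 × 23
2185 = 5 × 19 × 23
209 = 11 × 19
gcd(874, 2185, 209) = 19.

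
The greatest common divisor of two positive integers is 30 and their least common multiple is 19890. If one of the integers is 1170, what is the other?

510

For two integers, gcd × lcm = product, so the other is (30 × 19890) / 1170 = 596700 / 1170 = 510.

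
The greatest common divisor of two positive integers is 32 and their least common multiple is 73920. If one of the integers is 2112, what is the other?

1120

For two integers, gcd × lcm = product, so the other is (32 × 73920) / 2112 = 2365440 / 2112 = 1120.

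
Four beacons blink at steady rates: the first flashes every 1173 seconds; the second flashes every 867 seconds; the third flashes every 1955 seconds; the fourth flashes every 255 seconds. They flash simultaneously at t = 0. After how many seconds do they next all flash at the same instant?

99705 seconds

We need the least common multiple of the intervals.
1173 = 3 × 17 × 23
867 = 3 × 17^2
1955 = 5 × 17 × 23
255 = 3 × 5 × 17
LCM(1173, 867, 1955, 255) = 3 × 5 × 17^2 × 23 = 99705.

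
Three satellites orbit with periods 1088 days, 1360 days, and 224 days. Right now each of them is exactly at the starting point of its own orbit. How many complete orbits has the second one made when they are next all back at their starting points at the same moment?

They are all back at their starting positions together after one LCM of the periods.
1088 = 2^6 × 17
1360 = 2^4 × 5 × 17
224 = 2^5 × 7
LCM(1088, 1360, 224) = 2^6 × 5 × 7 × 17 = 38080.
Orbits for period 1360: 38080 / 1360 = 28.

28 orbits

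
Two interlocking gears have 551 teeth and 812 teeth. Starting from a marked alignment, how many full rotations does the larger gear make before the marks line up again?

All finish a whole number of cycles simultaneously at t = LCM of the periods.
551 = 19 × 29
812 = 2^2 × 7 × 29
LCM(551, 812) = 2^2 × 7 × 19 × 29 = 15428.
Rotations for period 812: 15428 / 812 = 19.

19 rotations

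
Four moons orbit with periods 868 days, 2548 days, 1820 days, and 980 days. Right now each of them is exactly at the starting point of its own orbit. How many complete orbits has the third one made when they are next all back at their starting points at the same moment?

217 orbits

All finish a whole number of cycles simultaneously at t = LCM of the periods.
868 = 2^2 × 7 × 31
2548 = 2^2 × 7^2 × 13
1820 = 2^2 × 5 × 7 × 13
980 = 2^2 × 5 × 7^2
LCM(868, 2548, 1820, 980) = 2^2 × 5 × 7^2 × 13 × 31 = 394940.
Orbits for period 1820: 394940 / 1820 = 217.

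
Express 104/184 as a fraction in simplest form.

104 = 2^3 × 13
184 = 2^3 × 23
gcd(104, 184) = 2^3 = 8.
Divide numerator and denominator by 8: 104/184 = 13/23.

13/23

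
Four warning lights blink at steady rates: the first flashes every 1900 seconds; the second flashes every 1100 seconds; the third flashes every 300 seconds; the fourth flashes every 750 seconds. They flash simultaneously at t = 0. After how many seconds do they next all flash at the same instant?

The first simultaneous occurrence is after LCM of the individual periods.
1900 = 2^2 × 5^2 × 19
1100 = 2^2 × 5^2 × 11
300 = 2^2 × 3 × 5^2
750 = 2 × 3 × 5^3
LCM(1900, 1100, 300, 750) = 2^2 × 3 × 5^3 × 11 × 19 = 313500.

313500 seconds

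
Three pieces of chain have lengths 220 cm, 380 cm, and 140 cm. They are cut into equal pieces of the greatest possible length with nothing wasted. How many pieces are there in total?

37

Piece length = gcd(220, 380, 140).
220 = 2^2 × 5 × 11
380 = 2^2 × 5 × 19
140 = 2^2 × 5 × 7
gcd(220, 380, 140) = 2^2 × 5 = 20.
Total pieces = 220/20 + 380/20 + 140/20 = 11 + 19 + 7 = 37.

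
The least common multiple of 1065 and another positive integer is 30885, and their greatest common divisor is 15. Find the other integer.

435

gcd × lcm = product of the two integers, so the other integer is (15 × 30885) / 1065 = 435.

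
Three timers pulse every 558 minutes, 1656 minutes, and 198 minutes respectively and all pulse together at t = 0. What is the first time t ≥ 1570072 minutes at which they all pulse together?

Joint pulses occur at multiples of LCM(558, 1656, 198).
558 = 2 × 3^2 × 31
1656 = 2^3 × 3^2 × 23
198 = 2 × 3^2 × 11
LCM(558, 1656, 198) = 2^3 × 3^2 × 11 × 23 × 31 = 564696.
Smallest multiple of 564696 that is ≥ 1570072: ⌈1570072/564696⌉ × 564696 = 3 × 564696 = 1694088.

1694088 minutes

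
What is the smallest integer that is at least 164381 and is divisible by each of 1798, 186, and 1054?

The integer must be a common multiple of 1798, 186, and 1054, so a multiple of their LCM.
1798 = 2 × 29 × 31
186 = 2 × 3 × 31
1054 = 2 × 17 × 31
LCM(1798, 186, 1054) = 2 × 3 × 17 × 29 × 31 = 91698.
Smallest multiple of 91698 that is ≥ 164381: ⌈164381/91698⌉ × 91698 = 2 × 91698 = 183396.

183396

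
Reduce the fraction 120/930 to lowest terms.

4/31

120 = 2^3 × 3 × 5
930 = 2 × 3 × 5 × 31
gcd(120, 930) = 2 × 3 × 5 = 30.
Divide numerator and denominator by 30: 120/930 = 4/31.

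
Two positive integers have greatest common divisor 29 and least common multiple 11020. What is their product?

319580

For any two positive integers, gcd × lcm = product = 29 × 11020 = 319580.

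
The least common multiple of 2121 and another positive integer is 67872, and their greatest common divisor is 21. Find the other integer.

672

gcd × lcm = product of the two integers, so the other integer is (21 × 67872) / 2121 = 672.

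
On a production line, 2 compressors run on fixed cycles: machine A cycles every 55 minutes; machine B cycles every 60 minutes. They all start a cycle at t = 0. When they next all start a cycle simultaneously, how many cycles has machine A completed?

12 cycles

They are all back at their starting positions together after one LCM of the periods.
55 = 5 × 11
60 = 2^2 × 3 × 5
LCM(55, 60) = 2^2 × 3 × 5 × 11 = 660.
Cycles for period 55: 660 / 55 = 12.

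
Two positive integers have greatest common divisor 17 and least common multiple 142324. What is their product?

For any two positive integers, gcd × lcm = product = 17 × 142324 = 2419508.

2419508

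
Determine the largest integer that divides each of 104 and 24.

8

104 = 2^3 × 13
24 = 2^3 × 3
gcd(104, 24) = 2^3 = 8.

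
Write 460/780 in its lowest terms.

460 = 2^2 × 5 × 23
780 = 2^2 × 3 × 5 × 13
gcd(460, 780) = 2^2 × 5 = 20.
Divide numerator and denominator by 20: 460/780 = 23/39.

23/39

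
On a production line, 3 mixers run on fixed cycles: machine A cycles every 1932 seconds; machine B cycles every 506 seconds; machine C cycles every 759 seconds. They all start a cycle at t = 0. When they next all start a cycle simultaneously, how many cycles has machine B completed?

The first common completion time is the LCM of the periods.
1932 = 2^2 × 3 × 7 × 23
506 = 2 × 11 × 23
759 = 3 × 11 × 23
LCM(1932, 506, 759) = 2^2 × 3 × 7 × 11 × 23 = 21252.
Cycles for period 506: 21252 / 506 = 42.

42 cycles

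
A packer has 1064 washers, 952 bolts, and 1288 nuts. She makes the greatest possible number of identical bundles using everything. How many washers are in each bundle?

Number of bundles = gcd(1064, 952, 1288).
1064 = 2^3 × 7 × 19
952 = 2^3 × 7 × 17
1288 = 2^3 × 7 × 23
gcd(1064, 952, 1288) = 2^3 × 7 = 56.
washers per bundle = 1064 / 56 = 19.

19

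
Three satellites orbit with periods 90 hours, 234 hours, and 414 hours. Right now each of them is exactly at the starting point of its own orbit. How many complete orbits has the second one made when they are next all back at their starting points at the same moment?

115 orbits

The first common completion time is the LCM of the periods.
90 = 2 × 3^2 × 5
234 = 2 × 3^2 × 13
414 = 2 × 3^2 × 23
LCM(90, 234, 414) = 2 × 3^2 × 5 × 13 × 23 = 26910.
Orbits for period 234: 26910 / 234 = 115.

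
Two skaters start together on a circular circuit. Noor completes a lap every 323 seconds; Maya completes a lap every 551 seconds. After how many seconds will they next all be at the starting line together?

They coincide at every common multiple of the periods; the first is the LCM.
323 = 17 × 19
551 = 19 × 29
LCM(323, 551) = 17 × 19 × 29 = 9367.

9367 seconds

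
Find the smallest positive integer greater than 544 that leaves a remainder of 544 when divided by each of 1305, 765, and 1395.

688279

N − 544 must be a common multiple of 1305, 765, and 1395.
1305 = 3^2 × 5 × 29
765 = 3^2 × 5 × 17
1395 = 3^2 × 5 × 31
LCM(1305, 765, 1395) = 3^2 × 5 × 17 × 29 × 31 = 687735.
Smallest N > 544 is LCM + 544 = 687735 + 544 = 688279.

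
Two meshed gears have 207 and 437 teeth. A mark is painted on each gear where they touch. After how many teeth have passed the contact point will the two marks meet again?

The first simultaneous occurrence is after LCM of the individual periods.
207 = 3^2 × 23
437 = 19 × 23
LCM(207, 437) = 3^2 × 19 × 23 = 3933.

3933 teeth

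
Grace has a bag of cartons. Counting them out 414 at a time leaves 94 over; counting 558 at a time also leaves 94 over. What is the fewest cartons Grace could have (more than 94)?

12928

N − 94 must be a common multiple of 414 and 558.
414 = 2 × 3^2 × 23
558 = 2 × 3^2 × 31
LCM(414, 558) = 2 × 3^2 × 23 × 31 = 12834.
Smallest N > 94 is LCM + 94 = 12834 + 94 = 12928.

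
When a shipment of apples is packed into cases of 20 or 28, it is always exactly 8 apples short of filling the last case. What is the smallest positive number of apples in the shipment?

Being 8 short of a full case of size k means N ≡ −8 (mod k), i.e. N + 8 is a multiple of each size.
20 = 2^2 × 5
28 = 2^2 × 7
LCM(20, 28) = 2^2 × 5 × 7 = 140.
Smallest positive N is 140 − 8 = 132.

132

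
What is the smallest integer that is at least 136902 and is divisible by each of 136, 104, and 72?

The integer must be a common multiple of 136, 104, and 72, so a multiple of their LCM.
136 = 2^3 × 17
104 = 2^3 × 13
72 = 2^3 × 3^2
LCM(136, 104, 72) = 2^3 × 3^2 × 13 × 17 = 15912.
Smallest multiple of 15912 that is ≥ 136902: ⌈136902/15912⌉ × 15912 = 9 × 15912 = 143208.

143208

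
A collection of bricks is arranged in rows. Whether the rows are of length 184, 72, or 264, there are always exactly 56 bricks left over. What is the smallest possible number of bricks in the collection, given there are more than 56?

N − 56 must be a common multiple of 184, 72, and 264.
184 = 2^3 × 23
72 = 2^3 × 3^2
264 = 2^3 × 3 × 11
LCM(184, 72, 264) = 2^3 × 3^2 × 11 × 23 = 18216.
Smallest N > 56 is LCM + 56 = 18216 + 56 = 18272.

18272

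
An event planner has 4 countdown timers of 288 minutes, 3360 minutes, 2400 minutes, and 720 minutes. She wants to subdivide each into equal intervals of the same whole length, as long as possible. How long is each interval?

The interval must divide each timer length; the longest such is the gcd.
288 = 2^5 × 3^2
3360 = 2^5 × 3 × 5 × 7
2400 = 2^5 × 3 × 5^2
720 = 2^4 × 3^2 × 5
gcd(288, 3360, 2400, 720) = 2^4 × 3 = 48.

48 minutes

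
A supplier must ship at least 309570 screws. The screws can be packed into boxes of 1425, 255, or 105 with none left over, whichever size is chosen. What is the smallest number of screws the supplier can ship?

339150

The number of screws must be a common multiple of 1425, 255, and 105, so a multiple of their LCM.
1425 = 3 × 5^2 × 19
255 = 3 × 5 × 17
105 = 3 × 5 × 7
LCM(1425, 255, 105) = 3 × 5^2 × 7 × 17 × 19 = 169575.
Smallest multiple of 169575 that is ≥ 309570: ⌈309570/169575⌉ × 169575 = 2 × 169575 = 339150.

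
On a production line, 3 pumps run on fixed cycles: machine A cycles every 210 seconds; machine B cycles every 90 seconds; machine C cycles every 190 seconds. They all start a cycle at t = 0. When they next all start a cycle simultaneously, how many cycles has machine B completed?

133 cycles

They are all back at their starting positions together after one LCM of the periods.
210 = 2 × 3 × 5 × 7
90 = 2 × 3^2 × 5
190 = 2 × 5 × 19
LCM(210, 90, 190) = 2 × 3^2 × 5 × 7 × 19 = 11970.
Cycles for period 90: 11970 / 90 = 133.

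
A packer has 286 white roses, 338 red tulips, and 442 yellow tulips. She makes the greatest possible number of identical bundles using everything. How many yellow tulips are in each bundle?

Number of bundles = gcd(286, 338, 442).
286 = 2 × 11 × 13
338 = 2 × 13^2
442 = 2 × 13 × 17
gcd(286, 338, 442) = 2 × 13 = 26.
yellow tulips per bundle = 442 / 26 = 17.

17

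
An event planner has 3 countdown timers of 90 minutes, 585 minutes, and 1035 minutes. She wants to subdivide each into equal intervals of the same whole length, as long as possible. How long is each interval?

The interval must divide each timer length; the longest such is the gcd.
90 = 2 × 3^2 × 5
585 = 3^2 × 5 × 13
1035 = 3^2 × 5 × 23
gcd(90, 585, 1035) = 3^2 × 5 = 45.

45 minutes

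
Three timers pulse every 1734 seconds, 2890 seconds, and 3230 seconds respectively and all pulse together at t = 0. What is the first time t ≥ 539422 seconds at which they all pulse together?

Joint pulses occur at multiples of LCM(1734, 2890, 3230).
1734 = 2 × 3 × 17^2
2890 = 2 × 5 × 17^2
3230 = 2 × 5 × 17 × 19
LCM(1734, 2890, 3230) = 2 × 3 × 5 × 17^2 × 19 = 164730.
Smallest multiple of 164730 that is ≥ 539422: ⌈539422/164730⌉ × 164730 = 4 × 164730 = 658920.

658920 seconds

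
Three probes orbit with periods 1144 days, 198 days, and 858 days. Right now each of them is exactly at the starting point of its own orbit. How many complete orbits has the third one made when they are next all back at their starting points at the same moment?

They are all back at their starting positions together after one LCM of the periods.
1144 = 2^3 × 11 × 13
198 = 2 × 3^2 × 11
858 = 2 × 3 × 11 × 13
LCM(1144, 198, 858) = 2^3 × 3^2 × 11 × 13 = 10296.
Orbits for period 858: 10296 / 858 = 12.

12 orbits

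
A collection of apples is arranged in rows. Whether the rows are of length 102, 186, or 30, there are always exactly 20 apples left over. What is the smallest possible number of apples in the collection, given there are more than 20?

N − 20 must be a common multiple of 102, 186, and 30.
102 = 2 × 3 × 17
186 = 2 × 3 × 31
30 = 2 × 3 × 5
LCM(102, 186, 30) = 2 × 3 × 5 × 17 × 31 = 15810.
Smallest N > 20 is LCM + 20 = 15810 + 20 = 15830.

15830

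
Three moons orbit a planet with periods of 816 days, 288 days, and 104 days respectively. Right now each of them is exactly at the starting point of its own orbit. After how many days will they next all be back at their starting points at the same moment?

63648 days

The first simultaneous occurrence is after LCM of the individual periods.
816 = 2^4 × 3 × 17
288 = 2^5 × 3^2
104 = 2^3 × 13
LCM(816, 288, 104) = 2^5 × 3^2 × 13 × 17 = 63648.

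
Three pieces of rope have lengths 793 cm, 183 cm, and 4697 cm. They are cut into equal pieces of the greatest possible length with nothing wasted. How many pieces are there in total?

Piece length = gcd(793, 183, 4697).
793 = 13 × 61
183 = 3 × 61
4697 = 7 × 11 × 61
gcd(793, 183, 4697) = 61.
Total pieces = 793/61 + 183/61 + 4697/61 = 13 + 3 + 77 = 93.

93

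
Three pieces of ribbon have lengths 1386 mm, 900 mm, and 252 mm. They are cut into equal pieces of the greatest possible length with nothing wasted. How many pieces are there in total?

Piece length = gcd(1386, 900, 252).
1386 = 2 × 3^2 × 7 × 11
900 = 2^2 × 3^2 × 5^2
252 = 2^2 × 3^2 × 7
gcd(1386, 900, 252) = 2 × 3^2 = 18.
Total pieces = 1386/18 + 900/18 + 252/18 = 77 + 50 + 14 = 141.

141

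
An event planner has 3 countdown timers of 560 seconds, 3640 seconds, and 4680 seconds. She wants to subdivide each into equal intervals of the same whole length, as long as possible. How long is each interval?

40 seconds

The interval must divide each timer length; the longest such is the gcd.
560 = 2^4 × 5 × 7
3640 = 2^3 × 5 × 7 × 13
4680 = 2^3 × 3^2 × 5 × 13
gcd(560, 3640, 4680) = 2^3 × 5 = 40.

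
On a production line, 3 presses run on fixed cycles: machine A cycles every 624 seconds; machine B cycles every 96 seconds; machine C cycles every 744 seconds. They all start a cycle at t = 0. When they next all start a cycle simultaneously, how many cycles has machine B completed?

They are all back at their starting positions together after one LCM of the periods.
624 = 2^4 × 3 × 13
96 = 2^5 × 3
744 = 2^3 × 3 × 31
LCM(624, 96, 744) = 2^5 × 3 × 13 × 31 = 38688.
Cycles for period 96: 38688 / 96 = 403.

403 cycles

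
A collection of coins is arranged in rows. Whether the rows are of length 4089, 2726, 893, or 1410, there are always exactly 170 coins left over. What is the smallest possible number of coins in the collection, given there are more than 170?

N − 170 must be a common multiple of 4089, 2726, 893, and 1410.
4089 = 3 × 29 × 47
2726 = 2 × 29 × 47
893 = 19 × 47
1410 = 2 × 3 × 5 × 47
LCM(4089, 2726, 893, 1410) = 2 × 3 × 5 × 19 × 29 × 47 = 776910.
Smallest N > 170 is LCM + 170 = 776910 + 170 = 777080.

777080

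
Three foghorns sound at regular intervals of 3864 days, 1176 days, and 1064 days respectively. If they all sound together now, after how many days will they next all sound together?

513912 days

We need the least common multiple of the intervals.
3864 = 2^3 × 3 × 7 × 23
1176 = 2^3 × 3 × 7^2
1064 = 2^3 × 7 × 19
LCM(3864, 1176, 1064) = 2^3 × 3 × 7^2 × 19 × 23 = 513912.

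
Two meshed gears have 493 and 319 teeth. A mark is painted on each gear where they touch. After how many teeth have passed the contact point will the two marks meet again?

5423 teeth

We need the least common multiple of the intervals.
493 = 17 × 29
319 = 11 × 29
LCM(493, 319) = 11 × 17 × 29 = 5423.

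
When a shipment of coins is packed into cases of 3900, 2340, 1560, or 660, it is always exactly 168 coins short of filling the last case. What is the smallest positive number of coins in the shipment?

257232

Being 168 short of a full case of size k means N ≡ −168 (mod k), i.e. N + 168 is a multiple of each size.
3900 = 2^2 × 3 × 5^2 × 13
2340 = 2^2 × 3^2 × 5 × 13
1560 = 2^3 × 3 × 5 × 13
660 = 2^2 × 3 × 5 × 11
LCM(3900, 2340, 1560, 660) = 2^3 × 3^2 × 5^2 × 11 × 13 = 257400.
Smallest positive N is 257400 − 168 = 257232.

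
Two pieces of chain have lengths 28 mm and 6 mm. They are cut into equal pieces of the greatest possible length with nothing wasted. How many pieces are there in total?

Piece length = gcd(28, 6).
28 = 2^2 × 7
6 = 2 × 3
gcd(28, 6) = 2.
Total pieces = 28/2 + 6/2 = 14 + 3 = 17.

17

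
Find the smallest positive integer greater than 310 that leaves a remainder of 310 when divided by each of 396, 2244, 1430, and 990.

N − 310 must be a common multiple of 396, 2244, 1430, and 990.
396 = 2^2 × 3^2 × 11
2244 = 2^2 × 3 × 11 × 17
1430 = 2 × 5 × 11 × 13
990 = 2 × 3^2 × 5 × 11
LCM(396, 2244, 1430, 990) = 2^2 × 3^2 × 5 × 11 × 13 × 17 = 437580.
Smallest N > 310 is LCM + 310 = 437580 + 310 = 437890.

437890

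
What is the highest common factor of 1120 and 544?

32

1120 = 2^5 × 5 × 7
544 = 2^5 × 17
gcd(1120, 544) = 2^5 = 32.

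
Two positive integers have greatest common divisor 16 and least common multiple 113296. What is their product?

For any two positive integers, gcd × lcm = product = 16 × 113296 = 1812736.

1812736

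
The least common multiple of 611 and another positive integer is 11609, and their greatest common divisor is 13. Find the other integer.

gcd × lcm = product of the two integers, so the other integer is (13 × 11609) / 611 = 247.

247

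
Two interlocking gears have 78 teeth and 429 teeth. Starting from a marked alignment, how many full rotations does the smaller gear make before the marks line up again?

11 rotations

The first common completion time is the LCM of the periods.
78 = 2 × 3 × 13
429 = 3 × 11 × 13
LCM(78, 429) = 2 × 3 × 11 × 13 = 858.
Rotations for period 78: 858 / 78 = 11.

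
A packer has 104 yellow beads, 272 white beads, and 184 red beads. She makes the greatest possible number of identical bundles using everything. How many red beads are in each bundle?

Number of bundles = gcd(104, 272, 184).
104 = 2^3 × 13
272 = 2^4 × 17
184 = 2^3 × 23
gcd(104, 272, 184) = 2^3 = 8.
red beads per bundle = 184 / 8 = 23.

23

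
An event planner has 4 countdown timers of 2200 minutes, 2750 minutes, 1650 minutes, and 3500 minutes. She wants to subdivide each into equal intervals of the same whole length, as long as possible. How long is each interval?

The interval must divide each timer length; the longest such is the gcd.
2200 = 2^3 × 5^2 × 11
2750 = 2 × 5^3 × 11
1650 = 2 × 3 × 5^2 × 11
3500 = 2^2 × 5^3 × 7
gcd(2200, 2750, 1650, 3500) = 2 × 5^2 = 50.

50 minutes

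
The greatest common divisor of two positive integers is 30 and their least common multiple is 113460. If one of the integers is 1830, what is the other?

For two integers, gcd × lcm = product, so the other is (30 × 113460) / 1830 = 3403800 / 1830 = 1860.

1860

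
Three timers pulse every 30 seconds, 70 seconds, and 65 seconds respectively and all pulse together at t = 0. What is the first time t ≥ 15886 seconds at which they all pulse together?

Joint pulses occur at multiples of LCM(30, 70, 65).
30 = 2 × 3 × 5
70 = 2 × 5 × 7
65 = 5 × 13
LCM(30, 70, 65) = 2 × 3 × 5 × 7 × 13 = 2730.
Smallest multiple of 2730 that is ≥ 15886: ⌈15886/2730⌉ × 2730 = 6 × 2730 = 16380.

16380 seconds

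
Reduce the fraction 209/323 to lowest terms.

209 = 11 × 19
323 = 17 × 19
gcd(209, 323) = 19.
Divide numerator and denominator by 19: 209/323 = 11/17.

11/17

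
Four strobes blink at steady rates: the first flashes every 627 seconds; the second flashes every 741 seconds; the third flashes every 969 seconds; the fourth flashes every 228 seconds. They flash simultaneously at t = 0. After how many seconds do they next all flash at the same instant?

They coincide at every common multiple of the periods; the first is the LCM.
627 = 3 × 11 × 19
741 = 3 × 13 × 19
969 = 3 × 17 × 19
228 = 2^2 × 3 × 19
LCM(627, 741, 969, 228) = 2^2 × 3 × 11 × 13 × 17 × 19 = 554268.

554268 seconds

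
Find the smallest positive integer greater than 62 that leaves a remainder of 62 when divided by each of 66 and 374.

N − 62 must be a common multiple of 66 and 374.
66 = 2 × 3 × 11
374 = 2 × 11 × 17
LCM(66, 374) = 2 × 3 × 11 × 17 = 1122.
Smallest N > 62 is LCM + 62 = 1122 + 62 = 1184.

1184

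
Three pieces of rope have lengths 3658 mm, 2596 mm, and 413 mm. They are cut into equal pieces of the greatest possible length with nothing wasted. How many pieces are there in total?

Piece length = gcd(3658, 2596, 413).
3658 = 2 × 31 × 59
2596 = 2^2 × 11 × 59
413 = 7 × 59
gcd(3658, 2596, 413) = 59.
Total pieces = 3658/59 + 2596/59 + 413/59 = 62 + 44 + 7 = 113.

113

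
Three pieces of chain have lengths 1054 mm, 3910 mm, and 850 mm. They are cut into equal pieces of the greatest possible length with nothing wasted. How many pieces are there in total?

171

Piece length = gcd(1054, 3910, 850).
1054 = 2 × 17 × 31
3910 = 2 × 5 × 17 × 23
850 = 2 × 5^2 × 17
gcd(1054, 3910, 850) = 2 × 17 = 34.
Total pieces = 1054/34 + 3910/34 + 850/34 = 31 + 115 + 25 = 171.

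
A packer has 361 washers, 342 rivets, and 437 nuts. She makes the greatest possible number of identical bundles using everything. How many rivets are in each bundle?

18

Number of bundles = gcd(361, 342, 437).
361 = 19^2
342 = 2 × 3^2 × 19
437 = 19 × 23
gcd(361, 342, 437) = 19.
rivets per bundle = 342 / 19 = 18.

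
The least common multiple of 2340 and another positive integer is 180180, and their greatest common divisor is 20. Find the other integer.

1540

gcd × lcm = product of the two integers, so the other integer is (20 × 180180) / 2340 = 1540.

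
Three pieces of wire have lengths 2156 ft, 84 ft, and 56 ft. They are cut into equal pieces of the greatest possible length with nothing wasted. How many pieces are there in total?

82

Piece length = gcd(2156, 84, 56).
2156 = 2^2 × 7^2 × 11
84 = 2^2 × 3 × 7
56 = 2^3 × 7
gcd(2156, 84, 56) = 2^2 × 7 = 28.
Total pieces = 2156/28 + 84/28 + 56/28 = 77 + 3 + 2 = 82.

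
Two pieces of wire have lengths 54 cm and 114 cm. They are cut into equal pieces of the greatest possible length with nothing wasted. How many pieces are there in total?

28

Piece length = gcd(54, 114).
54 = 2 × 3^3
114 = 2 × 3 × 19
gcd(54, 114) = 2 × 3 = 6.
Total pieces = 54/6 + 114/6 = 9 + 19 = 28.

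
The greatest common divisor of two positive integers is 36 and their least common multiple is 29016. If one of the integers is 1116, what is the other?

For two integers, gcd × lcm = product, so the other is (36 × 29016) / 1116 = 1044576 / 1116 = 936.

936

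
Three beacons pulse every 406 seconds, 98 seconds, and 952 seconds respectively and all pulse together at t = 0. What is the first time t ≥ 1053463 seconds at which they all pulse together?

Joint pulses occur at multiples of LCM(406, 98, 952).
406 = 2 × 7 × 29
98 = 2 × 7^2
952 = 2^3 × 7 × 17
LCM(406, 98, 952) = 2^3 × 7^2 × 17 × 29 = 193256.
Smallest multiple of 193256 that is ≥ 1053463: ⌈1053463/193256⌉ × 193256 = 6 × 193256 = 1159536.

1159536 seconds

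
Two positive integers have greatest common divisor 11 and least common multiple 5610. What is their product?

61710

For any two positive integers, gcd × lcm = product = 11 × 5610 = 61710.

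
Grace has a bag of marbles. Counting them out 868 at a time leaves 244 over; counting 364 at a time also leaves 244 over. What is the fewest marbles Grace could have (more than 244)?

11528

N − 244 must be a common multiple of 868 and 364.
868 = 2^2 × 7 × 31
364 = 2^2 × 7 × 13
LCM(868, 364) = 2^2 × 7 × 13 × 31 = 11284.
Smallest N > 244 is LCM + 244 = 11284 + 244 = 11528.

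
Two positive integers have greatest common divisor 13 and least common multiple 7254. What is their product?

For any two positive integers, gcd × lcm = product = 13 × 7254 = 94302.

94302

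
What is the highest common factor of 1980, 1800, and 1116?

1980 = 2^2 × 3^2 × 5 × 11
1800 = 2^3 × 3^2 × 5^2
1116 = 2^2 × 3^2 × 31
gcd(1980, 1800, 1116) = 2^2 × 3^2 = 36.

36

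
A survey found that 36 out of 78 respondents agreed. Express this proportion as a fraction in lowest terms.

6/13

36 = 2^2 × 3^2
78 = 2 × 3 × 13
gcd(36, 78) = 2 × 3 = 6.
Divide numerator and denominator by 6: 36/78 = 6/13.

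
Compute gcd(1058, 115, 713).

1058 = 2 × 23^2
115 = 5 × 23
713 = 23 × 31
gcd(1058, 115, 713) = 23.

23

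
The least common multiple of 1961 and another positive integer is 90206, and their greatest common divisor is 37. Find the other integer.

1702

gcd × lcm = product of the two integers, so the other integer is (37 × 90206) / 1961 = 1702.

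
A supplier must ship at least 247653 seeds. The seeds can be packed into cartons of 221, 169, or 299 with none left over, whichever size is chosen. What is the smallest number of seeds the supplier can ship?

The number of seeds must be a common multiple of 221, 169, and 299, so a multiple of their LCM.
221 = 13 × 17
169 = 13^2
299 = 13 × 23
LCM(221, 169, 299) = 13^2 × 17 × 23 = 66079.
Smallest multiple of 66079 that is ≥ 247653: ⌈247653/66079⌉ × 66079 = 4 × 66079 = 264316.

264316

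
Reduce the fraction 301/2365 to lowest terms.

7/55

301 = 7 × 43
2365 = 5 × 11 × 43
gcd(301, 2365) = 43.
Divide numerator and denominator by 43: 301/2365 = 7/55.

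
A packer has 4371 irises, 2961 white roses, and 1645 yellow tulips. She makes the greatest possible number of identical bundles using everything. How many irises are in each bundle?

93

Number of bundles = gcd(4371, 2961, 1645).
4371 = 3 × 31 × 47
2961 = 3^2 × 7 × 47
1645 = 5 × 7 × 47
gcd(4371, 2961, 1645) = 47.
irises per bundle = 4371 / 47 = 93.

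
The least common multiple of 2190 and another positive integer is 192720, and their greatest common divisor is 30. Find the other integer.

gcd × lcm = product of the two integers, so the other integer is (30 × 192720) / 2190 = 2640.

2640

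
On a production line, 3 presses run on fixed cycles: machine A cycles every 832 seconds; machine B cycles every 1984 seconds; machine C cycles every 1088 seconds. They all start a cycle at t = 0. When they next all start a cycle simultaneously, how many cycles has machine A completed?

They are all back at their starting positions together after one LCM of the periods.
832 = 2^6 × 13
1984 = 2^6 × 31
1088 = 2^6 × 17
LCM(832, 1984, 1088) = 2^6 × 13 × 17 × 31 = 438464.
Cycles for period 832: 438464 / 832 = 527.

527 cycles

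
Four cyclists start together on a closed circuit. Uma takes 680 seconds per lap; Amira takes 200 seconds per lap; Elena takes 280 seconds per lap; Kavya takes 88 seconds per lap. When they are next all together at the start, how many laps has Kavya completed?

2975 laps

The first common completion time is the LCM of the periods.
680 = 2^3 × 5 × 17
200 = 2^3 × 5^2
280 = 2^3 × 5 × 7
88 = 2^3 × 11
LCM(680, 200, 280, 88) = 2^3 × 5^2 × 7 × 11 × 17 = 261800.
Laps for period 88: 261800 / 88 = 2975.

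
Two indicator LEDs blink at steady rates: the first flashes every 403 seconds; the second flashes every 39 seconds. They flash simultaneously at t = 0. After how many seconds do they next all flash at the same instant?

They coincide at every common multiple of the periods; the first is the LCM.
403 = 13 × 31
39 = 3 × 13
LCM(403, 39) = 3 × 13 × 31 = 1209.

1209 seconds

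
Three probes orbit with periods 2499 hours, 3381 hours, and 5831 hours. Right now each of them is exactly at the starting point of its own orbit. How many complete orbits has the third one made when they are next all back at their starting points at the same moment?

The first common completion time is the LCM of the periods.
2499 = 3 × 7^2 × 17
3381 = 3 × 7^2 × 23
5831 = 7^3 × 17
LCM(2499, 3381, 5831) = 3 × 7^3 × 17 × 23 = 402339.
Orbits for period 5831: 402339 / 5831 = 69.

69 orbits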